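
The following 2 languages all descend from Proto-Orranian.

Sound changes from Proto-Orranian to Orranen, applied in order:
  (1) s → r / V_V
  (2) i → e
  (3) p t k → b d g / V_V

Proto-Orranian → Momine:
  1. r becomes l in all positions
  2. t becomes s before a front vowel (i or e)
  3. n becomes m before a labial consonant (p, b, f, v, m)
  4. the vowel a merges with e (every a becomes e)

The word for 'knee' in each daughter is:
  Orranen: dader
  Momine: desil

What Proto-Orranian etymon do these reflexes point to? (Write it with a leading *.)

*datir

Position 3: Orranen has d, Momine has s. Taking the neighbouring segments as reconstructed: Orranen d could go back to *t or *d; Momine s could go back to *t or *s — the one source consistent with every daughter is *t.
Position 5: Orranen has r, Momine has l. Taking the neighbouring segments as reconstructed: Orranen r can only go back to *r; Momine l could go back to *l or *r — the one source consistent with every daughter is *r.
Verify the candidate proto-form against each daughter:
Orranen: *datir > dater > dader  (by vowel merger, intervocalic voicing)
Momine: start from *datir.
  rule 1 (unconditioned shift): datir → datil
  rule 2 (palatalisation): datil → dasil
  rule 3: no change — dasil
  rule 4 (vowel merger): dasil → desil
  ⇒ Momine desil
Only *datir yields all of Orranen dader, Momine desil.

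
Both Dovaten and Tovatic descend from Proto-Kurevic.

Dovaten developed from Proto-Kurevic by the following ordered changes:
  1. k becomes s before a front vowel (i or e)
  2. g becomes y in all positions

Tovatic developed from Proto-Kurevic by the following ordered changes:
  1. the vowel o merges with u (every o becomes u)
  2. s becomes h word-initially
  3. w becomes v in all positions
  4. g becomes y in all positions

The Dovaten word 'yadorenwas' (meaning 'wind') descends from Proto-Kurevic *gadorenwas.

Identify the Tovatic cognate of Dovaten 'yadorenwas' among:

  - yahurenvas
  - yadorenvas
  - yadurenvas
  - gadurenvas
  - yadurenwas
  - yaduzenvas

Tovatic: *gadorenwas
  gadorenwas → gadurenwas   [vowel merger]
  gadurenwas (rule 2 does not apply)
  gadurenwas → gadurenvas   [unconditioned shift]
  gadurenvas → yadurenvas   [unconditioned shift]
  giving Tovatic yadurenvas.
Only 'yadurenvas' matches the regular Tovatic development of *gadorenwas.

yadurenvas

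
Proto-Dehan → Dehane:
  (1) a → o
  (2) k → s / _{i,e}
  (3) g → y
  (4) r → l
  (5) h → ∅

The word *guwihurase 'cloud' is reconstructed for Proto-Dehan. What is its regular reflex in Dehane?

Dehane: *guwihurase
  guwihurase → guwihurose   [vowel merger]
  guwihurose (rule 2 does not apply)
  guwihurose → yuwihurose   [unconditioned shift]
  yuwihurose → yuwihulose   [unconditioned shift]
  yuwihulose → yuwiulose   [h-loss]
  giving Dehane yuwiulose.

yuwiulose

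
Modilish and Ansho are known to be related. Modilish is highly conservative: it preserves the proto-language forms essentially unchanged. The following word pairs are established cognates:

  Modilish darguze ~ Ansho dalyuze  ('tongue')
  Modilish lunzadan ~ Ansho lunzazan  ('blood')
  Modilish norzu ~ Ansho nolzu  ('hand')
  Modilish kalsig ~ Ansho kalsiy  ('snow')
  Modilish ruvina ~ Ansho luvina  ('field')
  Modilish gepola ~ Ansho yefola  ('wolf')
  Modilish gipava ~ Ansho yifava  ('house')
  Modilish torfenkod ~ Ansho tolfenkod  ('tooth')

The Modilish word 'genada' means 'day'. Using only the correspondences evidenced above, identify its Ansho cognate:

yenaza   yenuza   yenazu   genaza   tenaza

yenaza

gepola ~ yefola — Modilish g corresponds to Ansho y word-initially before a front vowel.
lunzadan ~ lunzazan — Modilish d corresponds to Ansho z between vowels (before a back vowel).
Applying these to Modilish 'genada':
  genada → yenada   (g→y word-initially before a front vowel)
  yenada → yenaza   (d→z between vowels (before a back vowel))
So the Ansho cognate is 'yenaza'.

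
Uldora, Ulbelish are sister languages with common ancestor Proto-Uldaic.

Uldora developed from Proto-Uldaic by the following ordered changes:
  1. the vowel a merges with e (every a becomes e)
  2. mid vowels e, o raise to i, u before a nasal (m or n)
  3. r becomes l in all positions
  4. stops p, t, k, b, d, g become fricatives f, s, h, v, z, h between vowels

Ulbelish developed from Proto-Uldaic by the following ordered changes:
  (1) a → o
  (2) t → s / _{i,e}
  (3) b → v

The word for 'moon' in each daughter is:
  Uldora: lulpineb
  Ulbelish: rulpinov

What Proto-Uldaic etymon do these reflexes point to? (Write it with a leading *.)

*rulpinab

Position 1: Uldora has l, Ulbelish has r. Ulbelish preserves r here (none of its changes turn any other segment into r), so the proto-segment is *r.
Position 8: Uldora has b, Ulbelish has v. Uldora preserves b here (none of its changes turn any other segment into b), so the proto-segment is *b.
Continuing position by position gives *rulpinab; check it forward:
Uldora: start from *rulpinab.
  rule 1 (vowel merger): rulpinab → rulpineb
  rule 2: no change — rulpineb
  rule 3 (unconditioned shift): rulpineb → lulpineb
  rule 4: no change — lulpineb
  ⇒ Uldora lulpineb
Ulbelish: *rulpinab > rulpinob > rulpinov  (by vowel merger, unconditioned shift)
*rulpinab is the unique common source.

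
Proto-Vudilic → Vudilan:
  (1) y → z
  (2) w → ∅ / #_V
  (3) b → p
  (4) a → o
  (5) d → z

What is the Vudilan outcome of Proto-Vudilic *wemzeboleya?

Vudilan: *wemzeboleya
  wemzeboleya → wemzeboleza   [unconditioned shift]
  wemzeboleza → emzeboleza   [glide loss]
  emzeboleza → emzepoleza   [unconditioned shift]
  emzepoleza → emzepolezo   [vowel merger]
  emzepolezo (rule 5 does not apply)
  giving Vudilan emzepolezo.

emzepolezo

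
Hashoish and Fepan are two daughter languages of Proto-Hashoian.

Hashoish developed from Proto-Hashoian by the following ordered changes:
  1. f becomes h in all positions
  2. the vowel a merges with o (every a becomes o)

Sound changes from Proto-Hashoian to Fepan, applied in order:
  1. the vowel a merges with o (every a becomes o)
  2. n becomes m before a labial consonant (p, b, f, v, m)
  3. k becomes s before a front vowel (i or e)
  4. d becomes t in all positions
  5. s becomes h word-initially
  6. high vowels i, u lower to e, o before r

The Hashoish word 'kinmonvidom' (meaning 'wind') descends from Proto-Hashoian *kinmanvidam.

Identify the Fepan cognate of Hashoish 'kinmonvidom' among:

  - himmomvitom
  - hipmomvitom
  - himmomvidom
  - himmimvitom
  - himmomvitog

himmomvitom

Fepan: start from *kinmanvidam.
  rule 1 (vowel merger): kinmanvidam → kinmonvidom
  rule 2 (nasal place assimilation): kinmonvidom → kimmomvidom
  rule 3 (palatalisation): kimmomvidom → simmomvidom
  rule 4 (unconditioned shift): simmomvidom → simmomvitom
  rule 5 (debuccalisation): simmomvitom → himmomvitom
  rule 6: no change — himmomvitom
  ⇒ Fepan himmomvitom
Only 'himmomvitom' matches the regular Fepan development of *kinmanvidam.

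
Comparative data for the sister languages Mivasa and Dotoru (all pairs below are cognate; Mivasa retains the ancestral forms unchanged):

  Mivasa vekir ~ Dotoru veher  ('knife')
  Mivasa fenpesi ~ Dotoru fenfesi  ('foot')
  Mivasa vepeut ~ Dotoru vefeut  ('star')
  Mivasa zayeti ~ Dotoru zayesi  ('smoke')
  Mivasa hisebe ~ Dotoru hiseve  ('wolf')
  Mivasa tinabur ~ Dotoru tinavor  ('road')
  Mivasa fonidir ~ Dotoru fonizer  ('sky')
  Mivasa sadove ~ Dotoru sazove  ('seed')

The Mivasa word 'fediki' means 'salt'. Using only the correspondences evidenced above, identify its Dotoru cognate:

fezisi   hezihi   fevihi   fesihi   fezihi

fezihi

fonidir ~ fonizer — Mivasa d corresponds to Dotoru z between vowels (before a front vowel).
vekir ~ veher — Mivasa k corresponds to Dotoru h between vowels (before a front vowel).
Applying these to Mivasa 'fediki':
  fediki → feziki   (d→z between vowels (before a front vowel))
  feziki → fezihi   (k→h between vowels (before a front vowel))
So the Dotoru cognate is 'fezihi'.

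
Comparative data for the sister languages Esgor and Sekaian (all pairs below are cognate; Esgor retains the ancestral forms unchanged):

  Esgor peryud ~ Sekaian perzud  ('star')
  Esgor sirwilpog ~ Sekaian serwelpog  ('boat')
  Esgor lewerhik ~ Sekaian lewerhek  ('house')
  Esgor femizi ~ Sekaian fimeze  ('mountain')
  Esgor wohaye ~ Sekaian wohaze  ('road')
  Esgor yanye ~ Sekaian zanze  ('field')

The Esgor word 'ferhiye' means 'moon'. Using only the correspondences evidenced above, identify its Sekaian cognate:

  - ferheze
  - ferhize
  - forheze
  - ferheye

sirwilpog ~ serwelpog, lewerhik ~ lewerhek — Esgor i corresponds to Sekaian e after a consonant, before a consonant other than r, m, n, p, b, f, v.
wohaye ~ wohaze — Esgor y corresponds to Sekaian z between vowels (before a front vowel).
Applying these to Esgor 'ferhiye':
  ferhiye → ferheye   (i→e after a consonant, before a consonant other than r, m, n, p, b, f, v)
  ferheye → ferheze   (y→z between vowels (before a front vowel))
So the Sekaian cognate is 'ferheze'.

ferheze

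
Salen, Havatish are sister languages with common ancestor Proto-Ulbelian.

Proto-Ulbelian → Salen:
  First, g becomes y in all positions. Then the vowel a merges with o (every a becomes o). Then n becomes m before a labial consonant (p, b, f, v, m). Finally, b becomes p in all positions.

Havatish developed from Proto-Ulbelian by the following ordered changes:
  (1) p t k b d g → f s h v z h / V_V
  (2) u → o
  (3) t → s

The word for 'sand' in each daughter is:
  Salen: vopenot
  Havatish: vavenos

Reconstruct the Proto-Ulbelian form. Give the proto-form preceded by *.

Position 7: Salen has t, Havatish has s. Salen preserves t here (none of its changes turn any other segment into t), so the proto-segment is *t.
Position 3: Salen has p, Havatish has v. Taking the neighbouring segments as reconstructed: Salen p could go back to *p or *b; Havatish v could go back to *b or *v — the one source consistent with every daughter is *b.
Position 2: Salen has o, Havatish has a. Havatish preserves a here (none of its changes turn any other segment into a), so the proto-segment is *a.
Verify the candidate proto-form against each daughter:
Salen: *vabenot > vobenot > vopenot  (by vowel merger, unconditioned shift)
Havatish: *vabenot > vavenot > vavenos  (by intervocalic lenition, unconditioned shift)
*vabenot is the unique common source.

*vabenot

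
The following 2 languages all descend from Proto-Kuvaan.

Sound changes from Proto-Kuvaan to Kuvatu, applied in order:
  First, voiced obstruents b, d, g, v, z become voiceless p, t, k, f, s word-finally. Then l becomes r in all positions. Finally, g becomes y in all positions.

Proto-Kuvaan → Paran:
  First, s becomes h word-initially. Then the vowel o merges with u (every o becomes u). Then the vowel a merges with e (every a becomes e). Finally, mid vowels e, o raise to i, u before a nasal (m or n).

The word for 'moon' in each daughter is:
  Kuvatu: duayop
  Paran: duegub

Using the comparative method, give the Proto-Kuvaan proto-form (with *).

Position 3: Kuvatu has a, Paran has e. Kuvatu preserves a here (none of its changes turn any other segment into a), so the proto-segment is *a.
Position 6: Kuvatu has p, Paran has b. Paran preserves b here (none of its changes turn any other segment into b), so the proto-segment is *b.
This points to *duagob. Verify forward in each daughter:
Kuvatu: *duagob > duagop > duayop  (by final devoicing, unconditioned shift)
Paran: *duagob > duagub > duegub  (by vowel merger, vowel merger)
*duagob is the unique common source.

*duagob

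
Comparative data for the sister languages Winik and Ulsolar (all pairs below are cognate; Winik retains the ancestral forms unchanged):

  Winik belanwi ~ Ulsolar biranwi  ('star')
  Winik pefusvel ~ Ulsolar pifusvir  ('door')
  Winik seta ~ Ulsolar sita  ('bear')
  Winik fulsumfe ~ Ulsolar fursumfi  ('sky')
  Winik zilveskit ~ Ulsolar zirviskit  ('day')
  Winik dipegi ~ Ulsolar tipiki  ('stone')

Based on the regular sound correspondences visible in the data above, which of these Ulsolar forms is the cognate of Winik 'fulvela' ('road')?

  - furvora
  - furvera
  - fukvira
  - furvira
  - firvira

zilveskit ~ zirviskit — Winik l corresponds to Ulsolar r after a vowel, before a labial obstruent.
belanwi ~ biranwi, pefusvel ~ pifusvir — Winik e corresponds to Ulsolar i after a consonant, before a consonant other than r, m, n, p, b, f, v.
belanwi ~ biranwi — Winik l corresponds to Ulsolar r between vowels (before a back vowel).
Applying these to Winik 'fulvela':
  fulvela → furvela   (l→r after a vowel, before a labial obstruent)
  furvela → furvila   (e→i after a consonant, before a consonant other than r, m, n, p, b, f, v)
  furvila → furvira   (l→r between vowels (before a back vowel))
So the Ulsolar cognate is 'furvira'.

furvira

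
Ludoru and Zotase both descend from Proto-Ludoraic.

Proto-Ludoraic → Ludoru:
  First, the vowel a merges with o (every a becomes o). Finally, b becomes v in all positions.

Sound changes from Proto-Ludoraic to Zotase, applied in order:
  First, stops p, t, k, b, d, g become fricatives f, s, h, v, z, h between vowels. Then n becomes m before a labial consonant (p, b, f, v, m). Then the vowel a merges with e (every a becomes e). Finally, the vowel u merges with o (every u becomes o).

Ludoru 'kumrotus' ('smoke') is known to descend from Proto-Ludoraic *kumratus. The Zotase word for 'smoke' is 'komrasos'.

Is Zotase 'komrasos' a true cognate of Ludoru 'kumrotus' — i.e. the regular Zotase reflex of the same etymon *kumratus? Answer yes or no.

Derive the expected Zotase reflex of *kumratus:
Zotase: start from *kumratus.
  rule 1 (intervocalic lenition): kumratus → kumrasus
  rule 2: no change — kumrasus
  rule 3 (vowel merger): kumrasus → kumresus
  rule 4 (vowel merger): kumresus → komresos
  ⇒ Zotase komresos
The regular Zotase reflex would be 'komresos', but the attested form is 'komrasos'. The correspondence is irregular, so they are not cognates (the Zotase form has a different source).

no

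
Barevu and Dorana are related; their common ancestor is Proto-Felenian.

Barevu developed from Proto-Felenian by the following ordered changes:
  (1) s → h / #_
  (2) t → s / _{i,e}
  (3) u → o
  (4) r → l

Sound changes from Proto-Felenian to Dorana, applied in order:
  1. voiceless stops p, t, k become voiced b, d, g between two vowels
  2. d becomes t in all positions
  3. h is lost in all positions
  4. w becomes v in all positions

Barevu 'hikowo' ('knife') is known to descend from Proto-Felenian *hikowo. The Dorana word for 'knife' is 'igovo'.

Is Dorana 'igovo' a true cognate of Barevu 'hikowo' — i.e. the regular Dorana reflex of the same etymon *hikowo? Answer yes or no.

Derive the expected Dorana reflex of *hikowo:
Dorana: *hikowo > higowo > igowo > igovo  (by intervocalic voicing, h-loss, unconditioned shift)
Dorana 'igovo' matches the regular reflex exactly, so the pair is cognate.

yes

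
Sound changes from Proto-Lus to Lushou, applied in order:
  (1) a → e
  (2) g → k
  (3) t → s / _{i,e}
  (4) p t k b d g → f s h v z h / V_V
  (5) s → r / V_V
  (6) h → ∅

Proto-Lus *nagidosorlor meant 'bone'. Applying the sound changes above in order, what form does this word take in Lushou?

Lushou: *nagidosorlor
  nagidosorlor → negidosorlor   [vowel merger]
  negidosorlor → nekidosorlor   [unconditioned shift]
  nekidosorlor (rule 3 does not apply)
  nekidosorlor → nehizosorlor   [intervocalic lenition]
  nehizosorlor → nehizororlor   [rhotacism]
  nehizororlor → neizororlor   [h-loss]
  giving Lushou neizororlor.

neizororlor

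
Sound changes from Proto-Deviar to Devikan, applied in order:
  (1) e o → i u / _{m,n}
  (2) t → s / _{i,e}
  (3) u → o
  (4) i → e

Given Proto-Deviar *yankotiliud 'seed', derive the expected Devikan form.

Devikan: *yankotiliud > yankosiliud > yankosiliod > yankoseleod  (by palatalisation, vowel merger, vowel merger)

yankoseleod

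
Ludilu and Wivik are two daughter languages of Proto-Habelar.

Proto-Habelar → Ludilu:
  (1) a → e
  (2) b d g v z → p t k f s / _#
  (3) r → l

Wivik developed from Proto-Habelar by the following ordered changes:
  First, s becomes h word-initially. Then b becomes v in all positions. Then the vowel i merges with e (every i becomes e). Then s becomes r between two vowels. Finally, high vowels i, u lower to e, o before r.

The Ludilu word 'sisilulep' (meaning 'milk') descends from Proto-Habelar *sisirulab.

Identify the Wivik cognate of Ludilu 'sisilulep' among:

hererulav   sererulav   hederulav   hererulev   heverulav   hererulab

hererulav

Wivik: start from *sisirulab.
  rule 1 (debuccalisation): sisirulab → hisirulab
  rule 2 (unconditioned shift): hisirulab → hisirulav
  rule 3 (vowel merger): hisirulav → heserulav
  rule 4 (rhotacism): heserulav → hererulav
  rule 5: no change — hererulav
  ⇒ Wivik hererulav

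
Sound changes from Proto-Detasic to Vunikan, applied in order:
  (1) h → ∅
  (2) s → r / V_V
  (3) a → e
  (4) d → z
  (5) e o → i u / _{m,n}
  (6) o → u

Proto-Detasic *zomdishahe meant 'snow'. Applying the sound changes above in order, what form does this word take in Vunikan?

Vunikan: *zomdishahe > zomdisae > zomdirae > zomdiree > zomziree > zumziree  (by h-loss, rhotacism, vowel merger, unconditioned shift, pre-nasal raising)

zumziree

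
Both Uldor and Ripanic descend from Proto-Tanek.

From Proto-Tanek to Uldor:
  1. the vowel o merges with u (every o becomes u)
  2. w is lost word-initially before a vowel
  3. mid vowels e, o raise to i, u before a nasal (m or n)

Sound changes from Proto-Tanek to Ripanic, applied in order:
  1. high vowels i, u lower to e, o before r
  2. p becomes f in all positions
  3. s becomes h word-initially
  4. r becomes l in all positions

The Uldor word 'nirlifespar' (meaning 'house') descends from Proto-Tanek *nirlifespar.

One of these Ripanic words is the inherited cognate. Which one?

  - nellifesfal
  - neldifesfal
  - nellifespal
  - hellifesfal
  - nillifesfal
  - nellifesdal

Ripanic: *nirlifespar > nerlifespar > nerlifesfar > nellifesfal  (by pre-rhotic lowering, unconditioned shift, unconditioned shift)
The other candidates each miss or misapply at least one Ripanic change.

nellifesfal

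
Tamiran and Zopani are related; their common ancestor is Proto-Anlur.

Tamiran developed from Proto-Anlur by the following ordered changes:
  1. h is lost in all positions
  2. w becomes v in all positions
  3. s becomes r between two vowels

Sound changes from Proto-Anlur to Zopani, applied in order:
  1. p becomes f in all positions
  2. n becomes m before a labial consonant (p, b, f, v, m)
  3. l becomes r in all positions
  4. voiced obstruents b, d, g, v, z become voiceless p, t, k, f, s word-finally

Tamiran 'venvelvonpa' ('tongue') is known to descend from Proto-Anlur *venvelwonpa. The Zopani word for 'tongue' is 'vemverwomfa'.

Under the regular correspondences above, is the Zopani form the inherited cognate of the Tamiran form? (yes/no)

yes

Derive the expected Zopani reflex of *venvelwonpa:
Zopani: start from *venvelwonpa.
  rule 1 (unconditioned shift): venvelwonpa → venvelwonfa
  rule 2 (nasal place assimilation): venvelwonfa → vemvelwomfa
  rule 3 (unconditioned shift): vemvelwomfa → vemverwomfa
  rule 4: no change — vemverwomfa
  ⇒ Zopani vemverwomfa
Zopani 'vemverwomfa' matches the regular reflex exactly, so the pair is cognate.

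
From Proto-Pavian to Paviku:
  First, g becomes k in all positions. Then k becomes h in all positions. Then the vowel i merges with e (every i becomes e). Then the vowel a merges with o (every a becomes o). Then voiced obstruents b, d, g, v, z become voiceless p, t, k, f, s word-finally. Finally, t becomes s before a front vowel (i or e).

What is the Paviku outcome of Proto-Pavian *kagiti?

Paviku: *kagiti
  kagiti → kakiti   [unconditioned shift]
  kakiti → hahiti   [unconditioned shift]
  hahiti → hahete   [vowel merger]
  hahete → hohete   [vowel merger]
  hohete (rule 5 does not apply)
  hohete → hohese   [palatalisation]
  giving Paviku hohese.

hohese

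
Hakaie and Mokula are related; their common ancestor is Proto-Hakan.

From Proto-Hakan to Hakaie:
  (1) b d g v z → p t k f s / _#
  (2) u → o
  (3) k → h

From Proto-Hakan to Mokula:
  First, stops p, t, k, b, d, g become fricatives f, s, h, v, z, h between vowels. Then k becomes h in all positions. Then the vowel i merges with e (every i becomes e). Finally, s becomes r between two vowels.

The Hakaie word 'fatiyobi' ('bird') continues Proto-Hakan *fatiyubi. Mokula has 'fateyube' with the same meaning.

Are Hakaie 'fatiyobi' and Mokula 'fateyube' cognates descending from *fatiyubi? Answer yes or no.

no

Derive the expected Mokula reflex of *fatiyubi:
Mokula: start from *fatiyubi.
  rule 1 (intervocalic lenition): fatiyubi → fasiyuvi
  rule 2: no change — fasiyuvi
  rule 3 (vowel merger): fasiyuvi → faseyuve
  rule 4 (rhotacism): faseyuve → fareyuve
  ⇒ Mokula fareyuve
The regular Mokula reflex would be 'fareyuve', but the attested form is 'fateyube'. The correspondence is irregular, so they are not cognates (the Mokula form has a different source).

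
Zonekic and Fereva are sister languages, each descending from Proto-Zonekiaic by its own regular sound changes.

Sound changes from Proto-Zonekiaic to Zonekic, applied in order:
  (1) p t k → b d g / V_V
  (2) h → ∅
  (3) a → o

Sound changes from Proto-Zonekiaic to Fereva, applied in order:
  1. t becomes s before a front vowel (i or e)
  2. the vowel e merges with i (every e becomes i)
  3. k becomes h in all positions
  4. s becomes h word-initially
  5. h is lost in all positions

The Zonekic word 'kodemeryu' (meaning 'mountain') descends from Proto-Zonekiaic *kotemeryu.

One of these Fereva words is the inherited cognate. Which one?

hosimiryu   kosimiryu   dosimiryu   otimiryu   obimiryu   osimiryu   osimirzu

Fereva: *kotemeryu
  kotemeryu → kosemeryu   [palatalisation]
  kosemeryu → kosimiryu   [vowel merger]
  kosimiryu → hosimiryu   [unconditioned shift]
  hosimiryu (rule 4 does not apply)
  hosimiryu → osimiryu   [h-loss]
  giving Fereva osimiryu.
Only 'osimiryu' matches the regular Fereva development of *kotemeryu.

osimiryu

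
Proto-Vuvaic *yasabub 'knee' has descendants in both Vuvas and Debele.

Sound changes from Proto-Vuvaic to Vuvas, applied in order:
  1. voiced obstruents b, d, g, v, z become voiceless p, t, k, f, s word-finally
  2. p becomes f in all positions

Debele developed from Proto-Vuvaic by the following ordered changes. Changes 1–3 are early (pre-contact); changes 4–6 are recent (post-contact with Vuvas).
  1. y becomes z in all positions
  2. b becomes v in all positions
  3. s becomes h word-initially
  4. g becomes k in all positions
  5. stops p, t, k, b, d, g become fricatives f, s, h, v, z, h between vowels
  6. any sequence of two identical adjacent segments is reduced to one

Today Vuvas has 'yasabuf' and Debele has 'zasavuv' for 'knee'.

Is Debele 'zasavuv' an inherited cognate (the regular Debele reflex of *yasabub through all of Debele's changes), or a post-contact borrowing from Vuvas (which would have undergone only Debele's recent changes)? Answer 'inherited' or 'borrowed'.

If inherited, *yasabub would pass through all of Debele's changes:
Debele: *yasabub > zasabub > zasavuv  (by unconditioned shift, unconditioned shift)
If borrowed from Vuvas 'yasabuf' after the early changes, it would undergo only the recent ones:
  rule 4 (unconditioned shift): no change (yasabuf)
  rule 5 (intervocalic lenition): yasabuf → yasavuf
  rule 6 (degemination): no change (yasavuf)
  ⇒ as a loan: yasavuf
Debele 'zasavuv' matches the inherited outcome exactly, so it is an inherited cognate, not a loan.

inherited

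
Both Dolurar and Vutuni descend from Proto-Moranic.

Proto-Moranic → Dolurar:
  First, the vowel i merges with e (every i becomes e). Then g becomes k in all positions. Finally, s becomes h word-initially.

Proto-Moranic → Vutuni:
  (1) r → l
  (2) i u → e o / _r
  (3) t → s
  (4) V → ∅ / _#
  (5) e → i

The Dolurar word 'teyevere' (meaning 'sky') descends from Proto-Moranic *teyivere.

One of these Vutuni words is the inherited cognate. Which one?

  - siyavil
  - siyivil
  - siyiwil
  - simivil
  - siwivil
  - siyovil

siyivil

Vutuni: *teyivere > teyivele > seyivele > seyivel > siyivil  (by unconditioned shift, unconditioned shift, apocope, vowel merger)
Among the options, 'siyivil' alone shows every Vutuni change applied in order.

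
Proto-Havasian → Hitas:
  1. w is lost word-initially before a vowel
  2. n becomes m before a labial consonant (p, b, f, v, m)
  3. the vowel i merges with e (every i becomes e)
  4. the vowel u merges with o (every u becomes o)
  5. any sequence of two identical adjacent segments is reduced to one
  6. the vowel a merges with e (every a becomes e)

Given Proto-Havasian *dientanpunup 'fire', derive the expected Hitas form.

dentemponop

Hitas: *dientanpunup
  dientanpunup (rule 1 does not apply)
  dientanpunup → dientampunup   [nasal place assimilation]
  dientampunup → deentampunup   [vowel merger]
  deentampunup → deentamponop   [vowel merger]
  deentamponop → dentamponop   [degemination]
  dentamponop → dentemponop   [vowel merger]
  giving Hitas dentemponop.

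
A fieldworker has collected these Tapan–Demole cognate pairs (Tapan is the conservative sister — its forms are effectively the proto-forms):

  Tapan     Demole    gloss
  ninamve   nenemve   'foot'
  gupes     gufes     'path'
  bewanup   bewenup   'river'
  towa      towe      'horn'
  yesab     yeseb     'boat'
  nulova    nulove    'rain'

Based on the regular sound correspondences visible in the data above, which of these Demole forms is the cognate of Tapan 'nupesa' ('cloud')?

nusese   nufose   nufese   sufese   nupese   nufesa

nufese

gupes ~ gufes — Tapan p corresponds to Demole f between vowels (before a front vowel).
towa ~ towe, nulova ~ nulove — Tapan a corresponds to Demole e word-finally.
Applying these to Tapan 'nupesa':
  nupesa → nufesa   (p→f between vowels (before a front vowel))
  nufesa → nufese   (a→e word-finally)
So the Demole cognate is 'nufese'.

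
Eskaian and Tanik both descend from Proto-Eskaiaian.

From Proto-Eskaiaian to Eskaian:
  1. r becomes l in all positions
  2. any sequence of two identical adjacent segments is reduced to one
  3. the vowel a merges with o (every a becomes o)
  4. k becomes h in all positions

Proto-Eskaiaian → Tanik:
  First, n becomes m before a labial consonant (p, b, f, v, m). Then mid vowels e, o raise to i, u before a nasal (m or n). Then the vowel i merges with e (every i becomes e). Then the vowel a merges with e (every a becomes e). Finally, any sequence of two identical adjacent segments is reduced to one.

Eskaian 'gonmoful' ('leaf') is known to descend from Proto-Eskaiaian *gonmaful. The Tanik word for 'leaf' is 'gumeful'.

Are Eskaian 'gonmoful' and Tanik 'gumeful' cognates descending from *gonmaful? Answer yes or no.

Derive the expected Tanik reflex of *gonmaful:
Tanik: start from *gonmaful.
  rule 1 (nasal place assimilation): gonmaful → gommaful
  rule 2 (pre-nasal raising): gommaful → gummaful
  rule 3: no change — gummaful
  rule 4 (vowel merger): gummaful → gummeful
  rule 5 (degemination): gummeful → gumeful
  ⇒ Tanik gumeful
Tanik 'gumeful' matches the regular reflex exactly, so the pair is cognate.

yes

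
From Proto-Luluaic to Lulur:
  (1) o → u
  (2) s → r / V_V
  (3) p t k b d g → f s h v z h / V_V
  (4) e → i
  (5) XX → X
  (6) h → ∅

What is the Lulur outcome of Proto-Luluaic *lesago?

Lulur: *lesago > lesagu > leragu > lerahu > lirahu > lirau  (by vowel merger, rhotacism, intervocalic lenition, vowel merger, h-loss)

lirau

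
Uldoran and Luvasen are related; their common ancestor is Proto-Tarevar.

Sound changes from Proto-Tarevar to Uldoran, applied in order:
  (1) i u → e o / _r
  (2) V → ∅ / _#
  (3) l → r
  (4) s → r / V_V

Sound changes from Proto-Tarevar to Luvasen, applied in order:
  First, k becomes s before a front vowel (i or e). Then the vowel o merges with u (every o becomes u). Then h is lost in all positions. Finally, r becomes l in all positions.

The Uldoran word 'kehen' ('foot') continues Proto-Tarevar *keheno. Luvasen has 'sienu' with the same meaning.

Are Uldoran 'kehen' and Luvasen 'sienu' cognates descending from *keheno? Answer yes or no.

no

Derive the expected Luvasen reflex of *keheno:
Luvasen: *keheno
  keheno → seheno   [palatalisation]
  seheno → sehenu   [vowel merger]
  sehenu → seenu   [h-loss]
  seenu (rule 4 does not apply)
  giving Luvasen seenu.
The regular Luvasen reflex would be 'seenu', but the attested form is 'sienu'. The correspondence is irregular, so they are not cognates (the Luvasen form has a different source).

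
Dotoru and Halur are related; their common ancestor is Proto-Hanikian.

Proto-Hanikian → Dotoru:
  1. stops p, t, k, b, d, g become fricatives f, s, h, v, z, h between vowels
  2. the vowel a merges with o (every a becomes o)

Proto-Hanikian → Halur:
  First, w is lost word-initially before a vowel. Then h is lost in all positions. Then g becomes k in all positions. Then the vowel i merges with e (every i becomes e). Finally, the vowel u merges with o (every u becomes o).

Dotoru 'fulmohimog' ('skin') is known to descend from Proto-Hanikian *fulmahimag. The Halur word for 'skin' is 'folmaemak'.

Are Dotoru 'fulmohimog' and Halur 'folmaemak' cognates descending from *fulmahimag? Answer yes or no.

Derive the expected Halur reflex of *fulmahimag:
Halur: *fulmahimag > fulmaimag > fulmaimak > fulmaemak > folmaemak  (by h-loss, unconditioned shift, vowel merger, vowel merger)
Halur 'folmaemak' matches the regular reflex exactly, so the pair is cognate.

yes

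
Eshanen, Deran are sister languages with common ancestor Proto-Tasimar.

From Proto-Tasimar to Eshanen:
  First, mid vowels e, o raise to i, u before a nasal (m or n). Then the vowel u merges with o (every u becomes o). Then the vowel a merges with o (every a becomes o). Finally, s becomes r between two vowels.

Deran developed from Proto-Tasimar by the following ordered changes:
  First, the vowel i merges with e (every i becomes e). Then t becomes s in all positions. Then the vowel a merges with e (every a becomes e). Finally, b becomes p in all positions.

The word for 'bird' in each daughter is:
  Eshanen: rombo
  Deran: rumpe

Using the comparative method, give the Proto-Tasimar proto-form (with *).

*rumba

Position 4: Eshanen has b, Deran has p. Eshanen preserves b here (none of its changes turn any other segment into b), so the proto-segment is *b.
Position 2: Eshanen has o, Deran has u. Deran preserves u here (none of its changes turn any other segment into u), so the proto-segment is *u.
Position 5: Eshanen has o, Deran has e. Taking the neighbouring segments as reconstructed: Eshanen o could go back to *a or *o or *u; Deran e could go back to *a or *e or *i — the one source consistent with every daughter is *a.
This points to *rumba. Verify forward in each daughter:
Eshanen: *rumba
  rumba (rule 1 does not apply)
  rumba → romba   [vowel merger]
  romba → rombo   [vowel merger]
  rombo (rule 4 does not apply)
  giving Eshanen rombo.
Deran: *rumba > rumbe > rumpe  (by vowel merger, unconditioned shift)
No other proto-form is consistent with every reflex, so the reconstruction is *rumba.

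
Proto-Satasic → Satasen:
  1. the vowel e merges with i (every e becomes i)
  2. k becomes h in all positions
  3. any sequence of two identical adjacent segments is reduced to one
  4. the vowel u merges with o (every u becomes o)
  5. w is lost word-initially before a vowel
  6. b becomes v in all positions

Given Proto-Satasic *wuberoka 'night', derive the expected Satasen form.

oviroha

Satasen: *wuberoka
  wuberoka → wubiroka   [vowel merger]
  wubiroka → wubiroha   [unconditioned shift]
  wubiroha (rule 3 does not apply)
  wubiroha → wobiroha   [vowel merger]
  wobiroha → obiroha   [glide loss]
  obiroha → oviroha   [unconditioned shift]
  giving Satasen oviroha.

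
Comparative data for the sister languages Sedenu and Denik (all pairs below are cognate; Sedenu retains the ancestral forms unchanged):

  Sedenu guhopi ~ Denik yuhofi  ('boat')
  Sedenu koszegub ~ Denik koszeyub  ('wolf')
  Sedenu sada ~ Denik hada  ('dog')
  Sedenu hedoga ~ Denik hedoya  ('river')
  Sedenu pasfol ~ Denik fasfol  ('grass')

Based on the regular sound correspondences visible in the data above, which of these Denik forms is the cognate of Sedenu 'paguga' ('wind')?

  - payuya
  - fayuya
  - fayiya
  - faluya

fayuya

pasfol ~ fasfol — Sedenu p corresponds to Denik f word-initially before a back vowel.
koszegub ~ koszeyub — Sedenu g corresponds to Denik y between vowels (before a back vowel).
hedoga ~ hedoya — Sedenu g corresponds to Denik y between vowels (before a back vowel).
Applying these to Sedenu 'paguga':
  paguga → faguga   (p→f word-initially before a back vowel)
  faguga → fayuga   (g→y between vowels (before a back vowel))
  fayuga → fayuya   (g→y between vowels (before a back vowel))
So the Denik cognate is 'fayuya'.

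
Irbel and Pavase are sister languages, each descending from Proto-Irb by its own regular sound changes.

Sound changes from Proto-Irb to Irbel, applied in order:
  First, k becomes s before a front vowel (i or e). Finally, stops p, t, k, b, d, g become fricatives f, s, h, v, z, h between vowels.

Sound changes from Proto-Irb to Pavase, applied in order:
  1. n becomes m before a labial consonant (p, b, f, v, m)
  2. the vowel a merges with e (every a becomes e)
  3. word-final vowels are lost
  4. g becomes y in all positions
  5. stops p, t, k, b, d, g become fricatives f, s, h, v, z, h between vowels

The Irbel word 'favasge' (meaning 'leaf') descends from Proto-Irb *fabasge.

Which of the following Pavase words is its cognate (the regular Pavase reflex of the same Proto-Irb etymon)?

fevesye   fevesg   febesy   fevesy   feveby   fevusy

Pavase: *fabasge > febesge > febesg > febesy > fevesy  (by vowel merger, apocope, unconditioned shift, intervocalic lenition)
Among the options, 'fevesy' alone shows every Pavase change applied in order.

fevesy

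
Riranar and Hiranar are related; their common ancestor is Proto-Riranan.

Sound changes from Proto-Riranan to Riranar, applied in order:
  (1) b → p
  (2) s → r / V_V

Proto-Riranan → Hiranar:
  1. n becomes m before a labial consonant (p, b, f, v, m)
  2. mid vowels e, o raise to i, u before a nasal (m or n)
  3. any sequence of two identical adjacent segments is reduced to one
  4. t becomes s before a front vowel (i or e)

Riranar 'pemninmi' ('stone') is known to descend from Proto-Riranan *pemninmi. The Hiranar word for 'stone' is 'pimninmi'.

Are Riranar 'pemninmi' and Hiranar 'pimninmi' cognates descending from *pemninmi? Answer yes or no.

no

Derive the expected Hiranar reflex of *pemninmi:
Hiranar: *pemninmi
  pemninmi → pemnimmi   [nasal place assimilation]
  pemnimmi → pimnimmi   [pre-nasal raising]
  pimnimmi → pimnimi   [degemination]
  pimnimi (rule 4 does not apply)
  giving Hiranar pimnimi.
The regular Hiranar reflex would be 'pimnimi', but the attested form is 'pimninmi'. The correspondence is irregular, so they are not cognates (the Hiranar form has a different source).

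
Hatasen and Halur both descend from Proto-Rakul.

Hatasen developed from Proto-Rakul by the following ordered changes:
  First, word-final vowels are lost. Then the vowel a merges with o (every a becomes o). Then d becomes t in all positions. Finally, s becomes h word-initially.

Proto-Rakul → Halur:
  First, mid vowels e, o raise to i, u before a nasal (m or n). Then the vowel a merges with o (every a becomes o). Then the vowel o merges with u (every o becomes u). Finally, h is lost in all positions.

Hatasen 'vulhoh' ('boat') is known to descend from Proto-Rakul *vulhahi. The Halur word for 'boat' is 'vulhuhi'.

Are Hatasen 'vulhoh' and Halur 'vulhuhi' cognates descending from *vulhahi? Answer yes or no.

Derive the expected Halur reflex of *vulhahi:
Halur: start from *vulhahi.
  rule 1: no change — vulhahi
  rule 2 (vowel merger): vulhahi → vulhohi
  rule 3 (vowel merger): vulhohi → vulhuhi
  rule 4 (h-loss): vulhuhi → vului
  ⇒ Halur vului
The regular Halur reflex would be 'vului', but the attested form is 'vulhuhi'. The correspondence is irregular, so they are not cognates (the Halur form has a different source).

no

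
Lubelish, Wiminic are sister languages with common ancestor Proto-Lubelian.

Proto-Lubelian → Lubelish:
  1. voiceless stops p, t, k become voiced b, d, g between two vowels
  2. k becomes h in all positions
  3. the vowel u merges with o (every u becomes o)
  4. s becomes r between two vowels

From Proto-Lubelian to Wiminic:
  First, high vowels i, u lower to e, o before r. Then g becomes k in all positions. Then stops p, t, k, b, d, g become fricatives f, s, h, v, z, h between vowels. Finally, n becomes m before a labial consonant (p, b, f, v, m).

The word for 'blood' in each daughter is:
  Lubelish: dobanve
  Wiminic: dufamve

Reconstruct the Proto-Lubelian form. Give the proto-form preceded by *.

Position 3: Lubelish has b, Wiminic has f. Taking the neighbouring segments as reconstructed: Lubelish b could go back to *p or *b; Wiminic f could go back to *p or *f — the one source consistent with every daughter is *p.
Position 5: Lubelish has n, Wiminic has m. Lubelish preserves n here (none of its changes turn any other segment into n), so the proto-segment is *n.
Position 2: Lubelish has o, Wiminic has u. Wiminic preserves u here (none of its changes turn any other segment into u), so the proto-segment is *u.
The remaining positions agree across the daughters. Check the candidate against every language:
Lubelish: *dupanve > dubanve > dobanve  (by intervocalic voicing, vowel merger)
Wiminic: *dupanve
  dupanve (rule 1 does not apply)
  dupanve (rule 2 does not apply)
  dupanve → dufanve   [intervocalic lenition]
  dufanve → dufamve   [nasal place assimilation]
  giving Wiminic dufamve.
*dupanve is the unique common source.

*dupanve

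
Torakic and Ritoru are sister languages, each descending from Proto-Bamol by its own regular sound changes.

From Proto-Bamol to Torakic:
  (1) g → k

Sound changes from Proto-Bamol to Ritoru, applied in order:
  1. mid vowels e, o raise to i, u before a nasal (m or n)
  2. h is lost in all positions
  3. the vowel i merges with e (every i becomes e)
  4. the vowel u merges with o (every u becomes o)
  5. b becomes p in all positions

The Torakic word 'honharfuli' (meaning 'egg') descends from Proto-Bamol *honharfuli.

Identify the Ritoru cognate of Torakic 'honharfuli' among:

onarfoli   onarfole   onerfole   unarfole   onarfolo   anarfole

onarfole

Ritoru: *honharfuli > hunharfuli > unarfuli > unarfule > onarfole  (by pre-nasal raising, h-loss, vowel merger, vowel merger)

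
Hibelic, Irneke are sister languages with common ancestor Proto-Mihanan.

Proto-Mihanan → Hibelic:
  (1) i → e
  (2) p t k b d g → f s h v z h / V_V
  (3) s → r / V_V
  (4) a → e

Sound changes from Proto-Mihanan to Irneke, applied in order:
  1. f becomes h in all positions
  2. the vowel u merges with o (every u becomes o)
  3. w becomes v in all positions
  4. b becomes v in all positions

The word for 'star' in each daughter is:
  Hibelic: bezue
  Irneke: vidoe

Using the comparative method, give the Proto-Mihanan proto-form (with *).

Position 1: Hibelic has b, Irneke has v. Hibelic preserves b here (none of its changes turn any other segment into b), so the proto-segment is *b.
Position 3: Hibelic has z, Irneke has d. Irneke preserves d here (none of its changes turn any other segment into d), so the proto-segment is *d.
Verify the candidate proto-form against each daughter:
Hibelic: start from *bidue.
  rule 1 (vowel merger): bidue → bedue
  rule 2 (intervocalic lenition): bedue → bezue
  rule 3: no change — bezue
  rule 4: no change — bezue
  ⇒ Hibelic bezue
Irneke: start from *bidue.
  rule 1: no change — bidue
  rule 2 (vowel merger): bidue → bidoe
  rule 3: no change — bidoe
  rule 4 (unconditioned shift): bidoe → vidoe
  ⇒ Irneke vidoe
*bidue is the unique common source.

*bidue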